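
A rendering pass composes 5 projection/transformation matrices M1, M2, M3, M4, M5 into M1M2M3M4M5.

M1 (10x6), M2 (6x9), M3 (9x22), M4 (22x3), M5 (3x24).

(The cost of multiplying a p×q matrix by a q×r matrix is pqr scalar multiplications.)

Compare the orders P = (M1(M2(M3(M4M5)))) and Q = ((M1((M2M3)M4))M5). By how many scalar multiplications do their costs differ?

Order P = (M1(M2(M3(M4M5)))): (M4M5): 22×3 by 3×24 → 22×24, cost 22·3·24 = 1584; (M3(M4M5)): 9×22 by 22×24 → 9×24, cost 9·22·24 = 4752; cumulative 6336; (M2(M3(M4M5))): 6×9 by 9×24 → 6×24, cost 6·9·24 = 1296; cumulative 7632; (M1(M2(M3(M4M5)))): 10×6 by 6×24 → 10×24, cost 10·6·24 = 1440; cumulative 9072. Total 9072.
Order Q = ((M1((M2M3)M4))M5): (M2M3): 6×9 by 9×22 → 6×22, cost 6·9·22 = 1188; ((M2M3)M4): 6×22 by 22×3 → 6×3, cost 6·22·3 = 396; cumulative 1584; (M1((M2M3)M4)): 10×6 by 6×3 → 10×3, cost 10·6·3 = 180; cumulative 1764; ((M1((M2M3)M4))M5): 10×3 by 3×24 → 10×24, cost 10·3·24 = 720; cumulative 2484. Total 2484.
Difference: |9072 − 2484| = 6588.

6588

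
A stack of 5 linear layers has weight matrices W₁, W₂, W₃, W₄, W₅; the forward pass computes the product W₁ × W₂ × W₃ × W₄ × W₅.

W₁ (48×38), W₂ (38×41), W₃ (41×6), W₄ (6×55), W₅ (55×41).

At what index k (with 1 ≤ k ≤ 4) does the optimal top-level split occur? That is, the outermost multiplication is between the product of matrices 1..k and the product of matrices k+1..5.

Adjacent pairs: W₁W₂ = 48·38·41 = 74784; W₂W₃ = 38·41·6 = 9348; W₃W₄ = 41·6·55 = 13530; W₄W₅ = 6·55·41 = 13530.
Length 3: W₁..W₃: k=1: 0+9348+48·38·6=20292; k=2: 74784+0+48·41·6=86592 → min 20292 | W₂..W₄: k=2: 0+13530+38·41·55=99220; k=3: 9348+0+38·6·55=21888 → min 21888 | W₃..W₅: k=3: 0+13530+41·6·41=23616; k=4: 13530+0+41·55·41=105985 → min 23616.
Length 4: W₁..W₄: k=1: 0+21888+48·38·55=122208; k=2: 74784+13530+48·41·55=196554; k=3: 20292+0+48·6·55=36132 → min 36132 | W₂..W₅: k=2: 0+23616+38·41·41=87494; k=3: 9348+13530+38·6·41=32226; k=4: 21888+0+38·55·41=107578 → min 32226.
Top-level splits: k=1: (W₁..W₁)·(W₂..W₅) → 0+32226+48·38·41 = 107010; k=2: (W₁..W₂)·(W₃..W₅) → 74784+23616+48·41·41 = 179088; k=3: (W₁..W₃)·(W₄..W₅) → 20292+13530+48·6·41 = 45630; k=4: (W₁..W₄)·(W₅..W₅) → 36132+0+48·55·41 = 144372.
Best split is after W₃, i.e. k = 3.

3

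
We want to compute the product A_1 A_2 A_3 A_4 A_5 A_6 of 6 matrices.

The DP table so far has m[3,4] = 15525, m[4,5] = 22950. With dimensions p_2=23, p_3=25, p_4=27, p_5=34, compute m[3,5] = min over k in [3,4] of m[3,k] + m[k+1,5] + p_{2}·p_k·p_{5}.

m[3,5] = min over k∈[3,4] of m[3,k]+m[k+1,5]+p_{2}·p_k·p_{5}.
k=3: 0 + 22950 + 23·25·34 = 42500; k=4: 15525 + 0 + 23·27·34 = 36639.
Minimum: 36639 at k=4.

36639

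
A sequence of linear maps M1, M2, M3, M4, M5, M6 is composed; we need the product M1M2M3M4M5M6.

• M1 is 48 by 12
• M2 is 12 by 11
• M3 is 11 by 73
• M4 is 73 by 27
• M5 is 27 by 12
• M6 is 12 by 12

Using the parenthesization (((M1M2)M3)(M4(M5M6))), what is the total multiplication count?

114468

(M1M2): 48×12 by 12×11 → 48×11, cost 48·12·11 = 6336
((M1M2)M3): 48×11 by 11×73 → 48×73, cost 48·11·73 = 38544; cumulative 44880
(M5M6): 27×12 by 12×12 → 27×12, cost 27·12·12 = 3888
(M4(M5M6)): 73×27 by 27×12 → 73×12, cost 73·27·12 = 23652; cumulative 27540
(((M1M2)M3)(M4(M5M6))): 48×73 by 73×12 → 48×12, cost 48·73·12 = 42048; cumulative 114468
Total: 114468 scalar multiplications.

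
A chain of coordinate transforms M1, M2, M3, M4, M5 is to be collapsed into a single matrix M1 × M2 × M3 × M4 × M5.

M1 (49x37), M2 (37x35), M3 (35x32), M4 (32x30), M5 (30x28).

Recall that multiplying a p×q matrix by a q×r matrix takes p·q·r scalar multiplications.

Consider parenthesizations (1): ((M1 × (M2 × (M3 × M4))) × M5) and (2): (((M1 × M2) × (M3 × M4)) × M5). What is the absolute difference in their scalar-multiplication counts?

21665

Order (1) = ((M1 × (M2 × (M3 × M4))) × M5): (M3 × M4): 35×32 by 32×30 → 35×30, cost 35·32·30 = 33600; (M2 × (M3 × M4)): 37×35 by 35×30 → 37×30, cost 37·35·30 = 38850; cumulative 72450; (M1 × (M2 × (M3 × M4))): 49×37 by 37×30 → 49×30, cost 49·37·30 = 54390; cumulative 126840; ((M1 × (M2 × (M3 × M4))) × M5): 49×30 by 30×28 → 49×28, cost 49·30·28 = 41160; cumulative 168000. Total 168000.
Order (2) = (((M1 × M2) × (M3 × M4)) × M5): (M1 × M2): 49×37 by 37×35 → 49×35, cost 49·37·35 = 63455; (M3 × M4): 35×32 by 32×30 → 35×30, cost 35·32·30 = 33600; ((M1 × M2) × (M3 × M4)): 49×35 by 35×30 → 49×30, cost 49·35·30 = 51450; cumulative 148505; (((M1 × M2) × (M3 × M4)) × M5): 49×30 by 30×28 → 49×28, cost 49·30·28 = 41160; cumulative 189665. Total 189665.
Difference: |168000 − 189665| = 21665.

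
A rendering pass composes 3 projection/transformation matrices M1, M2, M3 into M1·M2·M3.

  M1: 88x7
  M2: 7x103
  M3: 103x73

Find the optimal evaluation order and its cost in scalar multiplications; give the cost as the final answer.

(M1·(M2·M3)): cost 97601.
((M1·M2)·M3): cost 725120.
Optimal: (M1·(M2·M3)) with cost 97601.

97601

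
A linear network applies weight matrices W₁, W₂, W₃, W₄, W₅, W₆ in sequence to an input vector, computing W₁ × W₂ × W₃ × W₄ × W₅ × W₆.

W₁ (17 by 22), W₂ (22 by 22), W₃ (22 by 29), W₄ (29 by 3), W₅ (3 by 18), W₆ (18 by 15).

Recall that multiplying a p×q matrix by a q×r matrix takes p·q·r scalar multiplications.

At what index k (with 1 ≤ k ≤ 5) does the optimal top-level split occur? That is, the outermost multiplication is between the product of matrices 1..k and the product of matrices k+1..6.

4

Adjacent pairs: W₁W₂ = 17·22·22 = 8228; W₂W₃ = 22·22·29 = 14036; W₃W₄ = 22·29·3 = 1914; W₄W₅ = 29·3·18 = 1566; W₅W₆ = 3·18·15 = 810.
Length 3: W₁..W₃: k=1: 0+14036+17·22·29=24882; k=2: 8228+0+17·22·29=19074 → min 19074 | W₂..W₄: k=2: 0+1914+22·22·3=3366; k=3: 14036+0+22·29·3=15950 → min 3366 | W₃..W₅: k=3: 0+1566+22·29·18=13050; k=4: 1914+0+22·3·18=3102 → min 3102 | W₄..W₆: k=4: 0+810+29·3·15=2115; k=5: 1566+0+29·18·15=9396 → min 2115.
Length 4: W₁..W₄: k=1: 0+3366+17·22·3=4488; k=2: 8228+1914+17·22·3=11264; k=3: 19074+0+17·29·3=20553 → min 4488 | W₂..W₅: k=2: 0+3102+22·22·18=11814; k=3: 14036+1566+22·29·18=27086; k=4: 3366+0+22·3·18=4554 → min 4554 | W₃..W₆: k=3: 0+2115+22·29·15=11685; k=4: 1914+810+22·3·15=3714; k=5: 3102+0+22·18·15=9042 → min 3714.
Length 5: W₁..W₅: k=1: 0+4554+17·22·18=11286; k=2: 8228+3102+17·22·18=18062; k=3: 19074+1566+17·29·18=29514; k=4: 4488+0+17·3·18=5406 → min 5406 | W₂..W₆: k=2: 0+3714+22·22·15=10974; k=3: 14036+2115+22·29·15=25721; k=4: 3366+810+22·3·15=5166; k=5: 4554+0+22·18·15=10494 → min 5166.
Top-level splits: k=1: (W₁..W₁)·(W₂..W₆) → 0+5166+17·22·15 = 10776; k=2: (W₁..W₂)·(W₃..W₆) → 8228+3714+17·22·15 = 17552; k=3: (W₁..W₃)·(W₄..W₆) → 19074+2115+17·29·15 = 28584; k=4: (W₁..W₄)·(W₅..W₆) → 4488+810+17·3·15 = 6063; k=5: (W₁..W₅)·(W₆..W₆) → 5406+0+17·18·15 = 9996.
Best split is after W₄, i.e. k = 4.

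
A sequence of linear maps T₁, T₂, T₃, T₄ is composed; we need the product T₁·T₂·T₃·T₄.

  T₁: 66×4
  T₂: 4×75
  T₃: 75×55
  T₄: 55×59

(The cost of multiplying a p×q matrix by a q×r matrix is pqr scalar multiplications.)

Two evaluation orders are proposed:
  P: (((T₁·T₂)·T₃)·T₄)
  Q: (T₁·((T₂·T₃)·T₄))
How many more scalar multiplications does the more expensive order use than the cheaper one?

Order P = (((T₁·T₂)·T₃)·T₄): (T₁·T₂): 66×4 by 4×75 → 66×75, cost 66·4·75 = 19800; ((T₁·T₂)·T₃): 66×75 by 75×55 → 66×55, cost 66·75·55 = 272250; cumulative 292050; (((T₁·T₂)·T₃)·T₄): 66×55 by 55×59 → 66×59, cost 66·55·59 = 214170; cumulative 506220. Total 506220.
Order Q = (T₁·((T₂·T₃)·T₄)): (T₂·T₃): 4×75 by 75×55 → 4×55, cost 4·75·55 = 16500; ((T₂·T₃)·T₄): 4×55 by 55×59 → 4×59, cost 4·55·59 = 12980; cumulative 29480; (T₁·((T₂·T₃)·T₄)): 66×4 by 4×59 → 66×59, cost 66·4·59 = 15576; cumulative 45056. Total 45056.
Difference: |506220 − 45056| = 461164.

461164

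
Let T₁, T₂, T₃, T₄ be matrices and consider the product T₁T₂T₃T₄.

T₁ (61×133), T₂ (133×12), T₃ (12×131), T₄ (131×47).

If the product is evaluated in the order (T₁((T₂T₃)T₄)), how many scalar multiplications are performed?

1409268

(T₂T₃): 133×12 by 12×131 → 133×131, cost 133·12·131 = 209076
((T₂T₃)T₄): 133×131 by 131×47 → 133×47, cost 133·131·47 = 818881; cumulative 1027957
(T₁((T₂T₃)T₄)): 61×133 by 133×47 → 61×47, cost 61·133·47 = 381311; cumulative 1409268
Total: 1409268 scalar multiplications.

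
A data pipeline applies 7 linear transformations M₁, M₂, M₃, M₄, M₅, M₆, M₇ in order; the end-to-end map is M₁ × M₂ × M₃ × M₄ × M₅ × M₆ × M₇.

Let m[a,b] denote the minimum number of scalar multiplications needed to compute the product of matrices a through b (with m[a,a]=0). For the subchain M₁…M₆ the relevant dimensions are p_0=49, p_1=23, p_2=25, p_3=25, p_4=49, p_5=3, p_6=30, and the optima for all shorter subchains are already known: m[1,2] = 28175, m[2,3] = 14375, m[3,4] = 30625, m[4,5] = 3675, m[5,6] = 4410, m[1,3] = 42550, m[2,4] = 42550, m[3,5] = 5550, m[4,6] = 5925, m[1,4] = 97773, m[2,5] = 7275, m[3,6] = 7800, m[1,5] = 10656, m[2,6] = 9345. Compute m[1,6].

15066

m[1,6] = min over k∈[1,5] of m[1,k]+m[k+1,6]+p_{0}·p_k·p_{6}.
k=1: 0 + 9345 + 49·23·30 = 43155; k=2: 28175 + 7800 + 49·25·30 = 72725; k=3: 42550 + 5925 + 49·25·30 = 85225; k=4: 97773 + 4410 + 49·49·30 = 174213; k=5: 10656 + 0 + 49·3·30 = 15066.
Minimum: 15066 at k=5.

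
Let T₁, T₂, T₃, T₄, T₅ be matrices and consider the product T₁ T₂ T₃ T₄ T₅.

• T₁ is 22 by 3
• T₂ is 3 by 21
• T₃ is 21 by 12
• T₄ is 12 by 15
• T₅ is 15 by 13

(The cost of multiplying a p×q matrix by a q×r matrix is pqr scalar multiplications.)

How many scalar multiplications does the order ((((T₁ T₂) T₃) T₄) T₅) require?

15180

(T₁ T₂): 22×3 by 3×21 → 22×21, cost 22·3·21 = 1386
((T₁ T₂) T₃): 22×21 by 21×12 → 22×12, cost 22·21·12 = 5544; cumulative 6930
(((T₁ T₂) T₃) T₄): 22×12 by 12×15 → 22×15, cost 22·12·15 = 3960; cumulative 10890
((((T₁ T₂) T₃) T₄) T₅): 22×15 by 15×13 → 22×13, cost 22·15·13 = 4290; cumulative 15180
Total: 15180 scalar multiplications.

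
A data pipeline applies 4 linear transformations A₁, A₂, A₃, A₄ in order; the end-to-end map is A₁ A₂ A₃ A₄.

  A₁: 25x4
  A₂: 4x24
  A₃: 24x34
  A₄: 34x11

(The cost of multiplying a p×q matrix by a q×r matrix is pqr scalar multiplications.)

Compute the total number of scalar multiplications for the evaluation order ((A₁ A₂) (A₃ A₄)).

(A₁ A₂): 25×4 by 4×24 → 25×24, cost 25·4·24 = 2400
(A₃ A₄): 24×34 by 34×11 → 24×11, cost 24·34·11 = 8976
((A₁ A₂) (A₃ A₄)): 25×24 by 24×11 → 25×11, cost 25·24·11 = 6600; cumulative 17976
Total: 17976 scalar multiplications.

17976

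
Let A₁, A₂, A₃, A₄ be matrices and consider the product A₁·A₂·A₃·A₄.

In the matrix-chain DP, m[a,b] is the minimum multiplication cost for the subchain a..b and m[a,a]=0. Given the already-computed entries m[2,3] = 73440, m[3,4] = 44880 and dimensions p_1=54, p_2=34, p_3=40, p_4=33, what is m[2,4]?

m[2,4] = min over k∈[2,3] of m[2,k]+m[k+1,4]+p_{1}·p_k·p_{4}.
k=2: 0 + 44880 + 54·34·33 = 105468; k=3: 73440 + 0 + 54·40·33 = 144720.
Minimum: 105468 at k=2.

105468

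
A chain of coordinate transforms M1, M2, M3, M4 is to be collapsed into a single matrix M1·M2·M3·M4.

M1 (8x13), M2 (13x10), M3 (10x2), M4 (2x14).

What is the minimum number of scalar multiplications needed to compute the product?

Adjacent pairs: M1M2 = 8·13·10 = 1040; M2M3 = 13·10·2 = 260; M3M4 = 10·2·14 = 280.
Length 3: M1..M3: k=1: 0+260+8·13·2=468; k=2: 1040+0+8·10·2=1200 → min 468 | M2..M4: k=2: 0+280+13·10·14=2100; k=3: 260+0+13·2·14=624 → min 624.
Length 4: M1..M4: k=1: 0+624+8·13·14=2080; k=2: 1040+280+8·10·14=2440; k=3: 468+0+8·2·14=692 → min 692.
Optimal order: ((M1·(M2·M3))·M4) with cost 692.

692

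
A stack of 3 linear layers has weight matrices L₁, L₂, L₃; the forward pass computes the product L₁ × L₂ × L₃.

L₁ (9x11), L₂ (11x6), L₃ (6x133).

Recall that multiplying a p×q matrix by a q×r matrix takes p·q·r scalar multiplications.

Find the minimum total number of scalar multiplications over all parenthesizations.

Order (L₁ × (L₂ × L₃)): (L₂ × L₃): 11×6 by 6×133 → 11×133, cost 11·6·133 = 8778; (L₁ × (L₂ × L₃)): 9×11 by 11×133 → 9×133, cost 9·11·133 = 13167; cumulative 21945. Total 21945.
Order ((L₁ × L₂) × L₃): (L₁ × L₂): 9×11 by 11×6 → 9×6, cost 9·11·6 = 594; ((L₁ × L₂) × L₃): 9×6 by 6×133 → 9×133, cost 9·6·133 = 7182; cumulative 7776. Total 7776.
Minimum: 7776.

7776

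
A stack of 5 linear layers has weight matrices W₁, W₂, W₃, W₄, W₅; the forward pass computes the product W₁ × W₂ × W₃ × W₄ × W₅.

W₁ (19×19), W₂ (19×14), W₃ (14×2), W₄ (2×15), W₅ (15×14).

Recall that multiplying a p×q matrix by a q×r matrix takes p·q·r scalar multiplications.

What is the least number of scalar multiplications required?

Adjacent pairs: W₁W₂ = 19·19·14 = 5054; W₂W₃ = 19·14·2 = 532; W₃W₄ = 14·2·15 = 420; W₄W₅ = 2·15·14 = 420.
Length 3: W₁..W₃: k=1: 0+532+19·19·2=1254; k=2: 5054+0+19·14·2=5586 → min 1254 | W₂..W₄: k=2: 0+420+19·14·15=4410; k=3: 532+0+19·2·15=1102 → min 1102 | W₃..W₅: k=3: 0+420+14·2·14=812; k=4: 420+0+14·15·14=3360 → min 812.
Length 4: W₁..W₄: k=1: 0+1102+19·19·15=6517; k=2: 5054+420+19·14·15=9464; k=3: 1254+0+19·2·15=1824 → min 1824 | W₂..W₅: k=2: 0+812+19·14·14=4536; k=3: 532+420+19·2·14=1484; k=4: 1102+0+19·15·14=5092 → min 1484.
Length 5: W₁..W₅: k=1: 0+1484+19·19·14=6538; k=2: 5054+812+19·14·14=9590; k=3: 1254+420+19·2·14=2206; k=4: 1824+0+19·15·14=5814 → min 2206.
Optimal order: ((W₁ × (W₂ × W₃)) × (W₄ × W₅)) with cost 2206.

2206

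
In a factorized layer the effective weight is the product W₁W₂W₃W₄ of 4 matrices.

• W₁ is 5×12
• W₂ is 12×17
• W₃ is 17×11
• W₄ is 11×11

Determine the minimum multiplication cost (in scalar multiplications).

Adjacent pairs: W₁W₂ = 5·12·17 = 1020; W₂W₃ = 12·17·11 = 2244; W₃W₄ = 17·11·11 = 2057.
Length 3: W₁..W₃: k=1: 0+2244+5·12·11=2904; k=2: 1020+0+5·17·11=1955 → min 1955 | W₂..W₄: k=2: 0+2057+12·17·11=4301; k=3: 2244+0+12·11·11=3696 → min 3696.
Length 4: W₁..W₄: k=1: 0+3696+5·12·11=4356; k=2: 1020+2057+5·17·11=4012; k=3: 1955+0+5·11·11=2560 → min 2560.
Optimal order: (((W₁W₂)W₃)W₄) with cost 2560.

2560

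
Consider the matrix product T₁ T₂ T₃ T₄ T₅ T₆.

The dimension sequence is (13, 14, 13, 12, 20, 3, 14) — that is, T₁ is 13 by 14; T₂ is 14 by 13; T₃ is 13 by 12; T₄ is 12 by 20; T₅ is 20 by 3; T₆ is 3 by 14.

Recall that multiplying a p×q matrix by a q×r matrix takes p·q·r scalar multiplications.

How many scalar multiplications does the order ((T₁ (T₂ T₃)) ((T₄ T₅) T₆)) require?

(T₂ T₃): 14×13 by 13×12 → 14×12, cost 14·13·12 = 2184
(T₁ (T₂ T₃)): 13×14 by 14×12 → 13×12, cost 13·14·12 = 2184; cumulative 4368
(T₄ T₅): 12×20 by 20×3 → 12×3, cost 12·20·3 = 720
((T₄ T₅) T₆): 12×3 by 3×14 → 12×14, cost 12·3·14 = 504; cumulative 1224
((T₁ (T₂ T₃)) ((T₄ T₅) T₆)): 13×12 by 12×14 → 13×14, cost 13·12·14 = 2184; cumulative 7776
Total: 7776 scalar multiplications.

7776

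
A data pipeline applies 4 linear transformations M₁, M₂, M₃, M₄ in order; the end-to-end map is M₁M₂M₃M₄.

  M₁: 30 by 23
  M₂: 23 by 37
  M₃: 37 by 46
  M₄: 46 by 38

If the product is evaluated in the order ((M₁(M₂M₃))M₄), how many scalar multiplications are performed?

(M₂M₃): 23×37 by 37×46 → 23×46, cost 23·37·46 = 39146
(M₁(M₂M₃)): 30×23 by 23×46 → 30×46, cost 30·23·46 = 31740; cumulative 70886
((M₁(M₂M₃))M₄): 30×46 by 46×38 → 30×38, cost 30·46·38 = 52440; cumulative 123326
Total: 123326 scalar multiplications.

123326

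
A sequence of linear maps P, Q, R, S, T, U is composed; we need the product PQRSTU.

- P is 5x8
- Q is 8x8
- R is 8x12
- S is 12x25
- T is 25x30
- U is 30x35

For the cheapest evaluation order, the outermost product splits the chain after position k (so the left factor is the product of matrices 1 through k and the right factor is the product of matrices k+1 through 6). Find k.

Adjacent pairs: PQ = 5·8·8 = 320; QR = 8·8·12 = 768; RS = 8·12·25 = 2400; ST = 12·25·30 = 9000; TU = 25·30·35 = 26250.
Length 3: P..R: k=1: 0+768+5·8·12=1248; k=2: 320+0+5·8·12=800 → min 800 | Q..S: k=2: 0+2400+8·8·25=4000; k=3: 768+0+8·12·25=3168 → min 3168 | R..T: k=3: 0+9000+8·12·30=11880; k=4: 2400+0+8·25·30=8400 → min 8400 | S..U: k=4: 0+26250+12·25·35=36750; k=5: 9000+0+12·30·35=21600 → min 21600.
Length 4: P..S: k=1: 0+3168+5·8·25=4168; k=2: 320+2400+5·8·25=3720; k=3: 800+0+5·12·25=2300 → min 2300 | Q..T: k=2: 0+8400+8·8·30=10320; k=3: 768+9000+8·12·30=12648; k=4: 3168+0+8·25·30=9168 → min 9168 | R..U: k=3: 0+21600+8·12·35=24960; k=4: 2400+26250+8·25·35=35650; k=5: 8400+0+8·30·35=16800 → min 16800.
Length 5: P..T: k=1: 0+9168+5·8·30=10368; k=2: 320+8400+5·8·30=9920; k=3: 800+9000+5·12·30=11600; k=4: 2300+0+5·25·30=6050 → min 6050 | Q..U: k=2: 0+16800+8·8·35=19040; k=3: 768+21600+8·12·35=25728; k=4: 3168+26250+8·25·35=36418; k=5: 9168+0+8·30·35=17568 → min 17568.
Top-level splits: k=1: (P..P)·(Q..U) → 0+17568+5·8·35 = 18968; k=2: (P..Q)·(R..U) → 320+16800+5·8·35 = 18520; k=3: (P..R)·(S..U) → 800+21600+5·12·35 = 24500; k=4: (P..S)·(T..U) → 2300+26250+5·25·35 = 32925; k=5: (P..T)·(U..U) → 6050+0+5·30·35 = 11300.
Best split is after T, i.e. k = 5.

5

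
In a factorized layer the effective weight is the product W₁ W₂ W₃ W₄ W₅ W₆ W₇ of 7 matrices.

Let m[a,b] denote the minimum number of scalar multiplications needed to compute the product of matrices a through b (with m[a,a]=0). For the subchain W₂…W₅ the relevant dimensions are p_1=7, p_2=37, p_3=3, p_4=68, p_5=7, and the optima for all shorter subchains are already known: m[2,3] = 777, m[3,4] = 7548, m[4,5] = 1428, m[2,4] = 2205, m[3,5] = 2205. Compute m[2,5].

m[2,5] = min over k∈[2,4] of m[2,k]+m[k+1,5]+p_{1}·p_k·p_{5}.
k=2: 0 + 2205 + 7·37·7 = 4018; k=3: 777 + 1428 + 7·3·7 = 2352; k=4: 2205 + 0 + 7·68·7 = 5537.
Minimum: 2352 at k=3.

2352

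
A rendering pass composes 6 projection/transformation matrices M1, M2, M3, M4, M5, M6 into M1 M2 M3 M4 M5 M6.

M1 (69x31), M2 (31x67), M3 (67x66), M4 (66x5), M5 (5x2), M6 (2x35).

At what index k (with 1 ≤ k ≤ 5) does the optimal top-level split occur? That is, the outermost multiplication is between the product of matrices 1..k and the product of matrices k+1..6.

5

Adjacent pairs: M1M2 = 69·31·67 = 143313; M2M3 = 31·67·66 = 137082; M3M4 = 67·66·5 = 22110; M4M5 = 66·5·2 = 660; M5M6 = 5·2·35 = 350.
Length 3: M1..M3: k=1: 0+137082+69·31·66=278256; k=2: 143313+0+69·67·66=448431 → min 278256 | M2..M4: k=2: 0+22110+31·67·5=32495; k=3: 137082+0+31·66·5=147312 → min 32495 | M3..M5: k=3: 0+660+67·66·2=9504; k=4: 22110+0+67·5·2=22780 → min 9504 | M4..M6: k=4: 0+350+66·5·35=11900; k=5: 660+0+66·2·35=5280 → min 5280.
Length 4: M1..M4: k=1: 0+32495+69·31·5=43190; k=2: 143313+22110+69·67·5=188538; k=3: 278256+0+69·66·5=301026 → min 43190 | M2..M5: k=2: 0+9504+31·67·2=13658; k=3: 137082+660+31·66·2=141834; k=4: 32495+0+31·5·2=32805 → min 13658 | M3..M6: k=3: 0+5280+67·66·35=160050; k=4: 22110+350+67·5·35=34185; k=5: 9504+0+67·2·35=14194 → min 14194.
Length 5: M1..M5: k=1: 0+13658+69·31·2=17936; k=2: 143313+9504+69·67·2=162063; k=3: 278256+660+69·66·2=288024; k=4: 43190+0+69·5·2=43880 → min 17936 | M2..M6: k=2: 0+14194+31·67·35=86889; k=3: 137082+5280+31·66·35=213972; k=4: 32495+350+31·5·35=38270; k=5: 13658+0+31·2·35=15828 → min 15828.
Top-level splits: k=1: (M1..M1)·(M2..M6) → 0+15828+69·31·35 = 90693; k=2: (M1..M2)·(M3..M6) → 143313+14194+69·67·35 = 319312; k=3: (M1..M3)·(M4..M6) → 278256+5280+69·66·35 = 442926; k=4: (M1..M4)·(M5..M6) → 43190+350+69·5·35 = 55615; k=5: (M1..M5)·(M6..M6) → 17936+0+69·2·35 = 22766.
Best split is after M5, i.e. k = 5.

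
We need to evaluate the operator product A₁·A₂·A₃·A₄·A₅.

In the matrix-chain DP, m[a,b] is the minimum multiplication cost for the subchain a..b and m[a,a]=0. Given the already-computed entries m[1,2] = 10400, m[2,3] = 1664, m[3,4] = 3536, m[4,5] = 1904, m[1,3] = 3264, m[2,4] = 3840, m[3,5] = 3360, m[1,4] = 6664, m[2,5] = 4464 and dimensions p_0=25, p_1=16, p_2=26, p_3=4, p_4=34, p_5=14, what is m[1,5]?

6568

m[1,5] = min over k∈[1,4] of m[1,k]+m[k+1,5]+p_{0}·p_k·p_{5}.
k=1: 0 + 4464 + 25·16·14 = 10064; k=2: 10400 + 3360 + 25·26·14 = 22860; k=3: 3264 + 1904 + 25·4·14 = 6568; k=4: 6664 + 0 + 25·34·14 = 18564.
Minimum: 6568 at k=3.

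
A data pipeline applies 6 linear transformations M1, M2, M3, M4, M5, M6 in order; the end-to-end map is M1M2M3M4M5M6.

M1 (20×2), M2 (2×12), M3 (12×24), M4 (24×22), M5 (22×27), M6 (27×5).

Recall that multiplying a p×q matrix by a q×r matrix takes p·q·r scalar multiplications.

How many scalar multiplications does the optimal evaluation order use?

Adjacent pairs: M1M2 = 20·2·12 = 480; M2M3 = 2·12·24 = 576; M3M4 = 12·24·22 = 6336; M4M5 = 24·22·27 = 14256; M5M6 = 22·27·5 = 2970.
Length 3: M1..M3: k=1: 0+576+20·2·24=1536; k=2: 480+0+20·12·24=6240 → min 1536 | M2..M4: k=2: 0+6336+2·12·22=6864; k=3: 576+0+2·24·22=1632 → min 1632 | M3..M5: k=3: 0+14256+12·24·27=22032; k=4: 6336+0+12·22·27=13464 → min 13464 | M4..M6: k=4: 0+2970+24·22·5=5610; k=5: 14256+0+24·27·5=17496 → min 5610.
Length 4: M1..M4: k=1: 0+1632+20·2·22=2512; k=2: 480+6336+20·12·22=12096; k=3: 1536+0+20·24·22=12096 → min 2512 | M2..M5: k=2: 0+13464+2·12·27=14112; k=3: 576+14256+2·24·27=16128; k=4: 1632+0+2·22·27=2820 → min 2820 | M3..M6: k=3: 0+5610+12·24·5=7050; k=4: 6336+2970+12·22·5=10626; k=5: 13464+0+12·27·5=15084 → min 7050.
Length 5: M1..M5: k=1: 0+2820+20·2·27=3900; k=2: 480+13464+20·12·27=20424; k=3: 1536+14256+20·24·27=28752; k=4: 2512+0+20·22·27=14392 → min 3900 | M2..M6: k=2: 0+7050+2·12·5=7170; k=3: 576+5610+2·24·5=6426; k=4: 1632+2970+2·22·5=4822; k=5: 2820+0+2·27·5=3090 → min 3090.
Length 6: M1..M6: k=1: 0+3090+20·2·5=3290; k=2: 480+7050+20·12·5=8730; k=3: 1536+5610+20·24·5=9546; k=4: 2512+2970+20·22·5=7682; k=5: 3900+0+20·27·5=6600 → min 3290.
Optimal order: (M1((((M2M3)M4)M5)M6)) with cost 3290.

3290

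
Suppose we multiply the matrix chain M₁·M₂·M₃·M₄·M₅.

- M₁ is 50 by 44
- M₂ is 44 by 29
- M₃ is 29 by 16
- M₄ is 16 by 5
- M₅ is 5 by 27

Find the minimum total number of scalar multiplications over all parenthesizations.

26450

Adjacent pairs: M₁M₂ = 50·44·29 = 63800; M₂M₃ = 44·29·16 = 20416; M₃M₄ = 29·16·5 = 2320; M₄M₅ = 16·5·27 = 2160.
Length 3: M₁..M₃: k=1: 0+20416+50·44·16=55616; k=2: 63800+0+50·29·16=87000 → min 55616 | M₂..M₄: k=2: 0+2320+44·29·5=8700; k=3: 20416+0+44·16·5=23936 → min 8700 | M₃..M₅: k=3: 0+2160+29·16·27=14688; k=4: 2320+0+29·5·27=6235 → min 6235.
Length 4: M₁..M₄: k=1: 0+8700+50·44·5=19700; k=2: 63800+2320+50·29·5=73370; k=3: 55616+0+50·16·5=59616 → min 19700 | M₂..M₅: k=2: 0+6235+44·29·27=40687; k=3: 20416+2160+44·16·27=41584; k=4: 8700+0+44·5·27=14640 → min 14640.
Length 5: M₁..M₅: k=1: 0+14640+50·44·27=74040; k=2: 63800+6235+50·29·27=109185; k=3: 55616+2160+50·16·27=79376; k=4: 19700+0+50·5·27=26450 → min 26450.
Optimal order: ((M₁·(M₂·(M₃·M₄)))·M₅) with cost 26450.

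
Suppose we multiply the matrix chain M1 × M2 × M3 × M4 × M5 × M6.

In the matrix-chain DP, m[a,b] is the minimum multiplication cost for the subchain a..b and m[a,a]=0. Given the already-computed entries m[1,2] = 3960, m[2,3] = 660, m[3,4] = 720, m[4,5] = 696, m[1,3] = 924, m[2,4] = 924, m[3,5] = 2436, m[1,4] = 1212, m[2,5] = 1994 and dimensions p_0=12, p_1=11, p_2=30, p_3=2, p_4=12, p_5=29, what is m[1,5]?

2316

m[1,5] = min over k∈[1,4] of m[1,k]+m[k+1,5]+p_{0}·p_k·p_{5}.
k=1: 0 + 1994 + 12·11·29 = 5822; k=2: 3960 + 2436 + 12·30·29 = 16836; k=3: 924 + 696 + 12·2·29 = 2316; k=4: 1212 + 0 + 12·12·29 = 5388.
Minimum: 2316 at k=3.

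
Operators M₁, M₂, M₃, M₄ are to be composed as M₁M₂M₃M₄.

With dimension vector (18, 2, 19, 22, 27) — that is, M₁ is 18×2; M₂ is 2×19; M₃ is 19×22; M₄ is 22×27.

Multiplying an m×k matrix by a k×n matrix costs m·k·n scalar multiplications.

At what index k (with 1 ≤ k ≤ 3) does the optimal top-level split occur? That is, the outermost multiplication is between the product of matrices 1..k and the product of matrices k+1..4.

1

Adjacent pairs: M₁M₂ = 18·2·19 = 684; M₂M₃ = 2·19·22 = 836; M₃M₄ = 19·22·27 = 11286.
Length 3: M₁..M₃: k=1: 0+836+18·2·22=1628; k=2: 684+0+18·19·22=8208 → min 1628 | M₂..M₄: k=2: 0+11286+2·19·27=12312; k=3: 836+0+2·22·27=2024 → min 2024.
Top-level splits: k=1: (M₁..M₁)·(M₂..M₄) → 0+2024+18·2·27 = 2996; k=2: (M₁..M₂)·(M₃..M₄) → 684+11286+18·19·27 = 21204; k=3: (M₁..M₃)·(M₄..M₄) → 1628+0+18·22·27 = 12320.
Best split is after M₁, i.e. k = 1.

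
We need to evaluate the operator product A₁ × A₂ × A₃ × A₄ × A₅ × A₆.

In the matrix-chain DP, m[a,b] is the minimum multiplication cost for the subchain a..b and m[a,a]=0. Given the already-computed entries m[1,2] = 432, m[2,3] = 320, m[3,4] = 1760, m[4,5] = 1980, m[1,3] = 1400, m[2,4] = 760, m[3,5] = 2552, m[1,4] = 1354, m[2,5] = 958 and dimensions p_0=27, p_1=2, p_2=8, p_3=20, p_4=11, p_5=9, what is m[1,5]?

1444

m[1,5] = min over k∈[1,4] of m[1,k]+m[k+1,5]+p_{0}·p_k·p_{5}.
k=1: 0 + 958 + 27·2·9 = 1444; k=2: 432 + 2552 + 27·8·9 = 4928; k=3: 1400 + 1980 + 27·20·9 = 8240; k=4: 1354 + 0 + 27·11·9 = 4027.
Minimum: 1444 at k=1.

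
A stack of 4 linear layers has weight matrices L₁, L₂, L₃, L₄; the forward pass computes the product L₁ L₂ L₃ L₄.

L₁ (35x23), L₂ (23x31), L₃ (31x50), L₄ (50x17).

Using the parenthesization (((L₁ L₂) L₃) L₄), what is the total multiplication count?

108955

(L₁ L₂): 35×23 by 23×31 → 35×31, cost 35·23·31 = 24955
((L₁ L₂) L₃): 35×31 by 31×50 → 35×50, cost 35·31·50 = 54250; cumulative 79205
(((L₁ L₂) L₃) L₄): 35×50 by 50×17 → 35×17, cost 35·50·17 = 29750; cumulative 108955
Total: 108955 scalar multiplications.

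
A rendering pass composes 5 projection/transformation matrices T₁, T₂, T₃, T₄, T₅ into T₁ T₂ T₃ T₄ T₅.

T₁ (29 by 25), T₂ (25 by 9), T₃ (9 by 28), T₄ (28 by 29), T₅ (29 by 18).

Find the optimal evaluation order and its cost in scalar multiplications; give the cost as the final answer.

Adjacent pairs: T₁T₂ = 29·25·9 = 6525; T₂T₃ = 25·9·28 = 6300; T₃T₄ = 9·28·29 = 7308; T₄T₅ = 28·29·18 = 14616.
Length 3: T₁..T₃: k=1: 0+6300+29·25·28=26600; k=2: 6525+0+29·9·28=13833 → min 13833 | T₂..T₄: k=2: 0+7308+25·9·29=13833; k=3: 6300+0+25·28·29=26600 → min 13833 | T₃..T₅: k=3: 0+14616+9·28·18=19152; k=4: 7308+0+9·29·18=12006 → min 12006.
Length 4: T₁..T₄: k=1: 0+13833+29·25·29=34858; k=2: 6525+7308+29·9·29=21402; k=3: 13833+0+29·28·29=37381 → min 21402 | T₂..T₅: k=2: 0+12006+25·9·18=16056; k=3: 6300+14616+25·28·18=33516; k=4: 13833+0+25·29·18=26883 → min 16056.
Length 5: T₁..T₅: k=1: 0+16056+29·25·18=29106; k=2: 6525+12006+29·9·18=23229; k=3: 13833+14616+29·28·18=43065; k=4: 21402+0+29·29·18=36540 → min 23229.
Optimal parenthesization: ((T₁ T₂) ((T₃ T₄) T₅)) with cost 23229.

23229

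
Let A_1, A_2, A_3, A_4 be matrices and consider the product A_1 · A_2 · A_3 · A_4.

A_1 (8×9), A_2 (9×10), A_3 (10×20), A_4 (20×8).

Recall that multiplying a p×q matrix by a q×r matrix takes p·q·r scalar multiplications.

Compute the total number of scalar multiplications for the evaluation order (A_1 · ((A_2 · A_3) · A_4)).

3816

(A_2 · A_3): 9×10 by 10×20 → 9×20, cost 9·10·20 = 1800
((A_2 · A_3) · A_4): 9×20 by 20×8 → 9×8, cost 9·20·8 = 1440; cumulative 3240
(A_1 · ((A_2 · A_3) · A_4)): 8×9 by 9×8 → 8×8, cost 8·9·8 = 576; cumulative 3816
Total: 3816 scalar multiplications.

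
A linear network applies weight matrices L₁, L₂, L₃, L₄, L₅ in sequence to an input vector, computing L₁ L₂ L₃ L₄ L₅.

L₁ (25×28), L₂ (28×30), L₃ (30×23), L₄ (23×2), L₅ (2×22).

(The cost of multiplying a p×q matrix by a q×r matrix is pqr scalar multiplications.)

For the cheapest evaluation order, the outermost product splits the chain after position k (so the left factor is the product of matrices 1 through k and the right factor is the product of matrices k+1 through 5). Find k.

4

Adjacent pairs: L₁L₂ = 25·28·30 = 21000; L₂L₃ = 28·30·23 = 19320; L₃L₄ = 30·23·2 = 1380; L₄L₅ = 23·2·22 = 1012.
Length 3: L₁..L₃: k=1: 0+19320+25·28·23=35420; k=2: 21000+0+25·30·23=38250 → min 35420 | L₂..L₄: k=2: 0+1380+28·30·2=3060; k=3: 19320+0+28·23·2=20608 → min 3060 | L₃..L₅: k=3: 0+1012+30·23·22=16192; k=4: 1380+0+30·2·22=2700 → min 2700.
Length 4: L₁..L₄: k=1: 0+3060+25·28·2=4460; k=2: 21000+1380+25·30·2=23880; k=3: 35420+0+25·23·2=36570 → min 4460 | L₂..L₅: k=2: 0+2700+28·30·22=21180; k=3: 19320+1012+28·23·22=34500; k=4: 3060+0+28·2·22=4292 → min 4292.
Top-level splits: k=1: (L₁..L₁)·(L₂..L₅) → 0+4292+25·28·22 = 19692; k=2: (L₁..L₂)·(L₃..L₅) → 21000+2700+25·30·22 = 40200; k=3: (L₁..L₃)·(L₄..L₅) → 35420+1012+25·23·22 = 49082; k=4: (L₁..L₄)·(L₅..L₅) → 4460+0+25·2·22 = 5560.
Best split is after L₄, i.e. k = 4.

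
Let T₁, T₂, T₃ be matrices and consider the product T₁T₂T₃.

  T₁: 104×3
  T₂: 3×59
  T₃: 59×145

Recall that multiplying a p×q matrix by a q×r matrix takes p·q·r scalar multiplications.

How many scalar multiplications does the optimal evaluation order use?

70905

Order (T₁(T₂T₃)): (T₂T₃): 3×59 by 59×145 → 3×145, cost 3·59·145 = 25665; (T₁(T₂T₃)): 104×3 by 3×145 → 104×145, cost 104·3·145 = 45240; cumulative 70905. Total 70905.
Order ((T₁T₂)T₃): (T₁T₂): 104×3 by 3×59 → 104×59, cost 104·3·59 = 18408; ((T₁T₂)T₃): 104×59 by 59×145 → 104×145, cost 104·59·145 = 889720; cumulative 908128. Total 908128.
Minimum: 70905.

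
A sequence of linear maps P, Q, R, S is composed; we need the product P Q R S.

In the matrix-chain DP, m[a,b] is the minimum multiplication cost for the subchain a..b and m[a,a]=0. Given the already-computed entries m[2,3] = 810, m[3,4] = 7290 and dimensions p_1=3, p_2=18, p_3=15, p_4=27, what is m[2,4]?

m[2,4] = min over k∈[2,3] of m[2,k]+m[k+1,4]+p_{1}·p_k·p_{4}.
k=2: 0 + 7290 + 3·18·27 = 8748; k=3: 810 + 0 + 3·15·27 = 2025.
Minimum: 2025 at k=3.

2025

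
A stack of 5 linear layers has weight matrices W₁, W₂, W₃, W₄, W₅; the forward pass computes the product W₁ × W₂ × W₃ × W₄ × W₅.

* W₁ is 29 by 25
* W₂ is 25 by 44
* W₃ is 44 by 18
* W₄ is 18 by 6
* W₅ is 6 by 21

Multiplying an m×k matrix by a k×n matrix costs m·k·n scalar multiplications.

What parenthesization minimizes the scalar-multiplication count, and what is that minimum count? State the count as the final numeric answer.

Adjacent pairs: W₁W₂ = 29·25·44 = 31900; W₂W₃ = 25·44·18 = 19800; W₃W₄ = 44·18·6 = 4752; W₄W₅ = 18·6·21 = 2268.
Length 3: W₁..W₃: k=1: 0+19800+29·25·18=32850; k=2: 31900+0+29·44·18=54868 → min 32850 | W₂..W₄: k=2: 0+4752+25·44·6=11352; k=3: 19800+0+25·18·6=22500 → min 11352 | W₃..W₅: k=3: 0+2268+44·18·21=18900; k=4: 4752+0+44·6·21=10296 → min 10296.
Length 4: W₁..W₄: k=1: 0+11352+29·25·6=15702; k=2: 31900+4752+29·44·6=44308; k=3: 32850+0+29·18·6=35982 → min 15702 | W₂..W₅: k=2: 0+10296+25·44·21=33396; k=3: 19800+2268+25·18·21=31518; k=4: 11352+0+25·6·21=14502 → min 14502.
Length 5: W₁..W₅: k=1: 0+14502+29·25·21=29727; k=2: 31900+10296+29·44·21=68992; k=3: 32850+2268+29·18·21=46080; k=4: 15702+0+29·6·21=19356 → min 19356.
Optimal parenthesization: ((W₁ × (W₂ × (W₃ × W₄))) × W₅) with cost 19356.

19356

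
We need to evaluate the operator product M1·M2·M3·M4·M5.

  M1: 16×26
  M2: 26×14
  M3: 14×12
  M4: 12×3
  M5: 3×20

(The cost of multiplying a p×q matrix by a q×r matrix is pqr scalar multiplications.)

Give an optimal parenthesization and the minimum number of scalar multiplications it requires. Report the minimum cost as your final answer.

3804

Adjacent pairs: M1M2 = 16·26·14 = 5824; M2M3 = 26·14·12 = 4368; M3M4 = 14·12·3 = 504; M4M5 = 12·3·20 = 720.
Length 3: M1..M3: k=1: 0+4368+16·26·12=9360; k=2: 5824+0+16·14·12=8512 → min 8512 | M2..M4: k=2: 0+504+26·14·3=1596; k=3: 4368+0+26·12·3=5304 → min 1596 | M3..M5: k=3: 0+720+14·12·20=4080; k=4: 504+0+14·3·20=1344 → min 1344.
Length 4: M1..M4: k=1: 0+1596+16·26·3=2844; k=2: 5824+504+16·14·3=7000; k=3: 8512+0+16·12·3=9088 → min 2844 | M2..M5: k=2: 0+1344+26·14·20=8624; k=3: 4368+720+26·12·20=11328; k=4: 1596+0+26·3·20=3156 → min 3156.
Length 5: M1..M5: k=1: 0+3156+16·26·20=11476; k=2: 5824+1344+16·14·20=11648; k=3: 8512+720+16·12·20=13072; k=4: 2844+0+16·3·20=3804 → min 3804.
Optimal parenthesization: ((M1·(M2·(M3·M4)))·M5) with cost 3804.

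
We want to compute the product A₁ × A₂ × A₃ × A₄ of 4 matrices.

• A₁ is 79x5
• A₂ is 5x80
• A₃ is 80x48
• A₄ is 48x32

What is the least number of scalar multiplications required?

Adjacent pairs: A₁A₂ = 79·5·80 = 31600; A₂A₃ = 5·80·48 = 19200; A₃A₄ = 80·48·32 = 122880.
Length 3: A₁..A₃: k=1: 0+19200+79·5·48=38160; k=2: 31600+0+79·80·48=334960 → min 38160 | A₂..A₄: k=2: 0+122880+5·80·32=135680; k=3: 19200+0+5·48·32=26880 → min 26880.
Length 4: A₁..A₄: k=1: 0+26880+79·5·32=39520; k=2: 31600+122880+79·80·32=356720; k=3: 38160+0+79·48·32=159504 → min 39520.
Optimal order: (A₁ × ((A₂ × A₃) × A₄)) with cost 39520.

39520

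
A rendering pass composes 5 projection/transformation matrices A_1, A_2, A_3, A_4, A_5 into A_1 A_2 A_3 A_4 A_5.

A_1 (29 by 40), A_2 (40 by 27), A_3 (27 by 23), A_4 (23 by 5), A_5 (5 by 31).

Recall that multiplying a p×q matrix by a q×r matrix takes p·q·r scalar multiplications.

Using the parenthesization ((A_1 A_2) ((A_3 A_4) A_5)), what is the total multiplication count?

62883

(A_1 A_2): 29×40 by 40×27 → 29×27, cost 29·40·27 = 31320
(A_3 A_4): 27×23 by 23×5 → 27×5, cost 27·23·5 = 3105
((A_3 A_4) A_5): 27×5 by 5×31 → 27×31, cost 27·5·31 = 4185; cumulative 7290
((A_1 A_2) ((A_3 A_4) A_5)): 29×27 by 27×31 → 29×31, cost 29·27·31 = 24273; cumulative 62883
Total: 62883 scalar multiplications.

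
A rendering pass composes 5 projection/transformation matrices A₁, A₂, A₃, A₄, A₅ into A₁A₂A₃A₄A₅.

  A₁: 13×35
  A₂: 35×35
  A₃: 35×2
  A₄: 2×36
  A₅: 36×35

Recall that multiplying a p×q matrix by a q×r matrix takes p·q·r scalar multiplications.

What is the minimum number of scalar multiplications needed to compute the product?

Adjacent pairs: A₁A₂ = 13·35·35 = 15925; A₂A₃ = 35·35·2 = 2450; A₃A₄ = 35·2·36 = 2520; A₄A₅ = 2·36·35 = 2520.
Length 3: A₁..A₃: k=1: 0+2450+13·35·2=3360; k=2: 15925+0+13·35·2=16835 → min 3360 | A₂..A₄: k=2: 0+2520+35·35·36=46620; k=3: 2450+0+35·2·36=4970 → min 4970 | A₃..A₅: k=3: 0+2520+35·2·35=4970; k=4: 2520+0+35·36·35=46620 → min 4970.
Length 4: A₁..A₄: k=1: 0+4970+13·35·36=21350; k=2: 15925+2520+13·35·36=34825; k=3: 3360+0+13·2·36=4296 → min 4296 | A₂..A₅: k=2: 0+4970+35·35·35=47845; k=3: 2450+2520+35·2·35=7420; k=4: 4970+0+35·36·35=49070 → min 7420.
Length 5: A₁..A₅: k=1: 0+7420+13·35·35=23345; k=2: 15925+4970+13·35·35=36820; k=3: 3360+2520+13·2·35=6790; k=4: 4296+0+13·36·35=20676 → min 6790.
Optimal order: ((A₁(A₂A₃))(A₄A₅)) with cost 6790.

6790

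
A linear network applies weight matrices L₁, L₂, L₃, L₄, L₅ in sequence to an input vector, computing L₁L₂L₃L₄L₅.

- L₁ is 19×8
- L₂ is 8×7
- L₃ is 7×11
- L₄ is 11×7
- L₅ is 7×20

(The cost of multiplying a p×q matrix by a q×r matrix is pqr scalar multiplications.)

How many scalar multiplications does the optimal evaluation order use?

Adjacent pairs: L₁L₂ = 19·8·7 = 1064; L₂L₃ = 8·7·11 = 616; L₃L₄ = 7·11·7 = 539; L₄L₅ = 11·7·20 = 1540.
Length 3: L₁..L₃: k=1: 0+616+19·8·11=2288; k=2: 1064+0+19·7·11=2527 → min 2288 | L₂..L₄: k=2: 0+539+8·7·7=931; k=3: 616+0+8·11·7=1232 → min 931 | L₃..L₅: k=3: 0+1540+7·11·20=3080; k=4: 539+0+7·7·20=1519 → min 1519.
Length 4: L₁..L₄: k=1: 0+931+19·8·7=1995; k=2: 1064+539+19·7·7=2534; k=3: 2288+0+19·11·7=3751 → min 1995 | L₂..L₅: k=2: 0+1519+8·7·20=2639; k=3: 616+1540+8·11·20=3916; k=4: 931+0+8·7·20=2051 → min 2051.
Length 5: L₁..L₅: k=1: 0+2051+19·8·20=5091; k=2: 1064+1519+19·7·20=5243; k=3: 2288+1540+19·11·20=8008; k=4: 1995+0+19·7·20=4655 → min 4655.
Optimal order: ((L₁(L₂(L₃L₄)))L₅) with cost 4655.

4655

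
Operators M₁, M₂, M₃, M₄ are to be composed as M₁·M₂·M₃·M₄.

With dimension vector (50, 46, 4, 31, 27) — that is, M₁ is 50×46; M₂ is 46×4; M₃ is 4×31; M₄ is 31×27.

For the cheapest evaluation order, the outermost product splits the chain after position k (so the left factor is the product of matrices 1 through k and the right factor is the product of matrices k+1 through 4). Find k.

2

Adjacent pairs: M₁M₂ = 50·46·4 = 9200; M₂M₃ = 46·4·31 = 5704; M₃M₄ = 4·31·27 = 3348.
Length 3: M₁..M₃: k=1: 0+5704+50·46·31=77004; k=2: 9200+0+50·4·31=15400 → min 15400 | M₂..M₄: k=2: 0+3348+46·4·27=8316; k=3: 5704+0+46·31·27=44206 → min 8316.
Top-level splits: k=1: (M₁..M₁)·(M₂..M₄) → 0+8316+50·46·27 = 70416; k=2: (M₁..M₂)·(M₃..M₄) → 9200+3348+50·4·27 = 17948; k=3: (M₁..M₃)·(M₄..M₄) → 15400+0+50·31·27 = 57250.
Best split is after M₂, i.e. k = 2.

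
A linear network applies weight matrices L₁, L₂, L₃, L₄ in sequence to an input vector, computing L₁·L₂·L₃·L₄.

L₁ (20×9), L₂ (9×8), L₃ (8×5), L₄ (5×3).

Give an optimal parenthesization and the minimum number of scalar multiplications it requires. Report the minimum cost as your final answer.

Adjacent pairs: L₁L₂ = 20·9·8 = 1440; L₂L₃ = 9·8·5 = 360; L₃L₄ = 8·5·3 = 120.
Length 3: L₁..L₃: k=1: 0+360+20·9·5=1260; k=2: 1440+0+20·8·5=2240 → min 1260 | L₂..L₄: k=2: 0+120+9·8·3=336; k=3: 360+0+9·5·3=495 → min 336.
Length 4: L₁..L₄: k=1: 0+336+20·9·3=876; k=2: 1440+120+20·8·3=2040; k=3: 1260+0+20·5·3=1560 → min 876.
Optimal parenthesization: (L₁·(L₂·(L₃·L₄))) with cost 876.

876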